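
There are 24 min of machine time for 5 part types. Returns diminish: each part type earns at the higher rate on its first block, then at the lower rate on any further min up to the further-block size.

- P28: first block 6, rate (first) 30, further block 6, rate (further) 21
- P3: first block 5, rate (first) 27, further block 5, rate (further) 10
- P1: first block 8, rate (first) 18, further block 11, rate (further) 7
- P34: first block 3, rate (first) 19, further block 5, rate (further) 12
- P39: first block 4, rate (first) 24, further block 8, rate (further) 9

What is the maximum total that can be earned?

Order all 10 blocks by rate: P28/tier1 30 > P3/tier1 27 > P39/tier1 24 > P28/tier2 21 > P34/tier1 19 > P1/tier1 18 > P34/tier2 12 > P3/tier2 10 > P39/tier2 9 > P1/tier2 7.
P28/tier1 (30): +6 → 18 left.
Fill P3 tier1 block (5 at 27) → 13 left.
P39/tier1 (24): +4 → 9 left.
P28 tier2 at 21: fill all 6 → 3 left.
P34/tier1 (19): +3 → 0 left.
Total = 30×6 + 27×5 + 24×4 + 21×6 + 19×3 = 594.

594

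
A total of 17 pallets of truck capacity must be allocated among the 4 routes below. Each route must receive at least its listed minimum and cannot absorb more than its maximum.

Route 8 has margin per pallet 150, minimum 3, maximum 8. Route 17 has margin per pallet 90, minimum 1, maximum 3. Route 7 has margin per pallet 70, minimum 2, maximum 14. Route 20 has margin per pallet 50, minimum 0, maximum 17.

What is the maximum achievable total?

Meeting every minimum uses 3+1+2+0 = 6 pallets, leaving 11.
Rank by margin per pallet: Route 8 150 > Route 17 90 > Route 7 70 > Route 20 50.
Route 8: +5 to 8 (cap) — 6 left.
Give Route 17 2 more to hit its cap of 3 — 4 left.
Route 7 has room for 12 more but only 4 remain, so it gets 6.
Total = 150×8 + 90×3 + 70×6 = 1890.

1890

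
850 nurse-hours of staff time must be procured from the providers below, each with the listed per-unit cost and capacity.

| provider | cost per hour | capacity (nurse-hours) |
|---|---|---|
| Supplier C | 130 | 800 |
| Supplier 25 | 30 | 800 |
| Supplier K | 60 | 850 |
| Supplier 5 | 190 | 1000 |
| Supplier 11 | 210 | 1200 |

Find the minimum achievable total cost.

Fill from the cheapest provider first.
Supplier 25 at 30: take all 800 nurse-hours ; 50 still needed.
Take 50 from Supplier K at 60 to finish.
Supplier C, Supplier 5, Supplier 11: unused.
Cost = 800×30 + 50×60 = 27000.

27000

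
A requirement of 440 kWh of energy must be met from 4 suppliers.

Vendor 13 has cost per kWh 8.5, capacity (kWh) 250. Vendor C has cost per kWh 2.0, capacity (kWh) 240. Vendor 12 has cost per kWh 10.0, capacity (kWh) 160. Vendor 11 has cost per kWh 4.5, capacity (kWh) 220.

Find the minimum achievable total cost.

1380

Use suppliers in increasing cost order.
Take 240 from Vendor C at 2.0 → need 200 more.
Take 200 from Vendor 11 at 4.5 to finish.
Vendor 13, Vendor 12: unused.
Cost = 240×2.0 + 200×4.5 = 1380.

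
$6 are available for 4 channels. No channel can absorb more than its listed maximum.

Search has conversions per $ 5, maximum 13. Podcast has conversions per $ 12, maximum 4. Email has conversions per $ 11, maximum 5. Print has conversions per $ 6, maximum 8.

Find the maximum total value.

70

Highest conversions per $ first: Podcast 12 > Email 11 > Print 6 > Search 5.
Podcast: +4 to 4 (cap) ; 2 left.
Only 2 left; Email takes them to reach 2.
Total = 12×4 + 11×2 = 70.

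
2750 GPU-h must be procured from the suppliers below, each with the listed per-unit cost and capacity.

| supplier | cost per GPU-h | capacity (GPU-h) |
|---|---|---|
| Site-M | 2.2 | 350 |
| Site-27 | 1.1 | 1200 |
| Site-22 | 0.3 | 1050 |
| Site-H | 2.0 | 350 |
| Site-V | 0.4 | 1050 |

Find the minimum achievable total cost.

1450

Fill from the cheapest supplier first.
Site-22 at 0.3: take all 1050 GPU-h → 1700 still needed.
Site-V (0.4): use full 1050 → 650 GPU-h to go.
Take 650 from Site-27 at 1.1 to finish.
Site-H, Site-M: unused.
Cost = 1050×0.3 + 1050×0.4 + 650×1.1 = 1450.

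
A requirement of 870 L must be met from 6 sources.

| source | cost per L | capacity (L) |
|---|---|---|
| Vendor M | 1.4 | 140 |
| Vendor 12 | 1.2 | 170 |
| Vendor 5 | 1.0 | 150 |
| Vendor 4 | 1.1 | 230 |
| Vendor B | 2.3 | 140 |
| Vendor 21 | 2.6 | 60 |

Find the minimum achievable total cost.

Fill from the cheapest source first.
Vendor 5 (1.0): use full 150 → 720 L to go.
Take 230 from Vendor 4 at 1.1 → need 490 more.
Take 170 from Vendor 12 at 1.2 → need 320 more.
Vendor M (1.4): use full 140 → 180 L to go.
Take 140 from Vendor B at 2.3 → need 40 more.
Vendor 21 (2.6): take the remaining 40 → done.
Cost = 150×1.0 + 230×1.1 + 170×1.2 + 140×1.4 + 140×2.3 + 40×2.6 = 1229.

1229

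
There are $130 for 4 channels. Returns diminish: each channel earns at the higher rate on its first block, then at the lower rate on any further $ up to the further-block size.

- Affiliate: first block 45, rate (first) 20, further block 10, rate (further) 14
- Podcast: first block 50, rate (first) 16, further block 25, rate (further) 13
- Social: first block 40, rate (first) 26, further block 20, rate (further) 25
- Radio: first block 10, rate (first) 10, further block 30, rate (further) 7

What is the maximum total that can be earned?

Order all 8 blocks by rate: Social/T1 26 > Social/T2 25 > Affiliate/T1 20 > Podcast/T1 16 > Affiliate/T2 14 > Podcast/T2 13 > Radio/T1 10 > Radio/T2 7.
Fill Social T1 block (40 at 26) → 90 left.
Fill Social T2 block (20 at 25) → 70 left.
Affiliate T1 at 20: fill all 45 → 25 left.
Podcast T1 at 16: only 25 left, fill 25.
Total = 26×40 + 25×20 + 20×45 + 16×25 = 2840.

2840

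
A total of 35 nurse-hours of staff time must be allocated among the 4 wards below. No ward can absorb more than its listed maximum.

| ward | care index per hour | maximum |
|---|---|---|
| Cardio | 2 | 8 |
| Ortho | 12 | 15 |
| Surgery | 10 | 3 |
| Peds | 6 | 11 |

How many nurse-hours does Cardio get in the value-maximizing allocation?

Order the wards by care index per hour: Ortho 12 > Surgery 10 > Peds 6 > Cardio 2.
Ortho takes 15 to reach its cap of 15 ; 20 left.
Surgery: +3 to 3 (cap) ; 17 left.
Peds: +11 to 11 (cap) ; 6 left.
Cardio: +6 (room for 8) → 6. Pool exhausted.

6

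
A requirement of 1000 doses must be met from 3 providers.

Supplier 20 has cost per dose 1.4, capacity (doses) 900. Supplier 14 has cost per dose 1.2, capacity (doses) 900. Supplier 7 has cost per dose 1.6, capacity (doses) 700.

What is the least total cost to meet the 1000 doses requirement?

Fill from the cheapest provider first.
Take 900 from Supplier 14 at 1.2 ; need 100 more.
Take 100 from Supplier 20 at 1.4 to finish.
Supplier 7: unused.
Cost = 900×1.2 + 100×1.4 = 1220.

1220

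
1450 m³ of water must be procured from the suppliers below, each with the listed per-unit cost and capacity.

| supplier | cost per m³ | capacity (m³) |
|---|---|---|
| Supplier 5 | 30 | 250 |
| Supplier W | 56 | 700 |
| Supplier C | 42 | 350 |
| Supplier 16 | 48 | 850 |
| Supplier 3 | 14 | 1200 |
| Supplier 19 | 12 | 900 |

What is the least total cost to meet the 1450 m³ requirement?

18500

Use suppliers in increasing cost order.
Supplier 19 at 12: take all 900 m³ → 550 still needed.
Take 550 from Supplier 3 at 14 to finish.
Supplier 5, Supplier C, Supplier 16, Supplier W: unused.
Cost = 900×12 + 550×14 = 18500.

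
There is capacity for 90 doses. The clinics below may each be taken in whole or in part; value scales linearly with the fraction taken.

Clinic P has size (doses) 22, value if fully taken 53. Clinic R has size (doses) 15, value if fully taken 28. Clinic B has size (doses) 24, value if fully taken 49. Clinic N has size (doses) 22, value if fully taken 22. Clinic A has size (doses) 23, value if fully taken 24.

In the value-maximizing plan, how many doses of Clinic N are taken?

Sort by value density: Clinic P 53/22≈2.41, Clinic B 49/24≈2.04, Clinic R 28/15≈1.87, Clinic A 24/23≈1.04, Clinic N 22/22≈1.
All 22 doses of Clinic P fit (value 53) → 68 remain.
All 24 doses of Clinic B fit (value 49) → 44 remain.
All 15 doses of Clinic R fit (value 28) → 29 remain.
All 23 doses of Clinic A fit (value 24) → 6 remain.
6 doses left: a 6/22 share of Clinic N gives 22×6/22 = 6.

6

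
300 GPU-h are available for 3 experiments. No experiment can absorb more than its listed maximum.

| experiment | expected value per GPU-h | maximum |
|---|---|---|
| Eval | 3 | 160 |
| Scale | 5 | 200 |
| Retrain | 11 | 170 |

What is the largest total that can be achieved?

Order the experiments by expected value per GPU-h: Retrain 11 > Scale 5 > Eval 3.
Retrain takes 170 to reach its cap of 170 — 130 left.
Only 130 left; Scale takes them to reach 130.
Total = 5×130 + 11×170 = 2520.

2520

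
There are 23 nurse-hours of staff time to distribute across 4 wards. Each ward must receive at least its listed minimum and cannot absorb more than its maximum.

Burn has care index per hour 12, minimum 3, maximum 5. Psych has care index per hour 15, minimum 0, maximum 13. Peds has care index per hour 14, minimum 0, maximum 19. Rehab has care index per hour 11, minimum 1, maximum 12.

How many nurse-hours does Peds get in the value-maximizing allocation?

6

Meeting every minimum uses 3+0+0+1 = 4 nurse-hours, leaving 19.
Rank by care index per hour: Psych 15 > Peds 14 > Burn 12 > Rehab 11.
Psych takes 13 more to reach its cap of 13 → 6 left.
Peds has room for 19 more but only 6 remain, so it gets 6.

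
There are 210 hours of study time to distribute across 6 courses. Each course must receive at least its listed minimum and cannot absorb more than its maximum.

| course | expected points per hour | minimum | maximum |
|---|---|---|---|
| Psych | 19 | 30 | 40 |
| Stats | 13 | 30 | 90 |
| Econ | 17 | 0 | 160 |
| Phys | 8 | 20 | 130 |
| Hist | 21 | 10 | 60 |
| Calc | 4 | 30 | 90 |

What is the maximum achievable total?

3200

Meeting every minimum uses 30+30+0+20+10+30 = 120 hours, leaving 90.
Highest expected points per hour first: Hist 21 > Psych 19 > Econ 17 > Stats 13 > Phys 8 > Calc 4.
Hist takes 50 more to reach its cap of 60 — 40 left.
Give Psych 10 more to hit its cap of 40 — 30 left.
Only 30 left; Econ takes them to reach 30.
Total = 19×40 + 13×30 + 17×30 + 8×20 + 21×60 + 4×30 = 3200.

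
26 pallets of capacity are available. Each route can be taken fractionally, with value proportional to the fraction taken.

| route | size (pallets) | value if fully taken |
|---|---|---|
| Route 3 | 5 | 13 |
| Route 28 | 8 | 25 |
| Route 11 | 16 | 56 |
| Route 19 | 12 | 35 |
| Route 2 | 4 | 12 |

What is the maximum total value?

87

Rank by value-to-size ratio: Route 11 56/16≈3.5, Route 28 25/8≈3.12, Route 2 12/4≈3, Route 19 35/12≈2.92, Route 3 13/5≈2.6.
Route 11: take in full, 16 pallets for value 56 — 10 left.
Take all of Route 28 (8 pallets, value 25) — 2 pallets left.
2 pallets left: a 2/4 share of Route 2 gives 12×2/4 = 6.
Total value = 87.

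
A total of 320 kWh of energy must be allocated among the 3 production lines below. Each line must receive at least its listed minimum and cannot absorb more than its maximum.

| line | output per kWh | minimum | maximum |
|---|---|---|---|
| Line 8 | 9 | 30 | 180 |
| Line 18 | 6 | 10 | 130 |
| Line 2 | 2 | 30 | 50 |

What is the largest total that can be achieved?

Meeting every minimum uses 30+10+30 = 70 kWh, leaving 250.
Highest output per kWh first: Line 8 9 > Line 18 6 > Line 2 2.
Give Line 8 150 more to hit its cap of 180 → 100 left.
Line 18 has room for 120 more but only 100 remain, so it gets 110.
Total = 9×180 + 6×110 + 2×30 = 2340.

2340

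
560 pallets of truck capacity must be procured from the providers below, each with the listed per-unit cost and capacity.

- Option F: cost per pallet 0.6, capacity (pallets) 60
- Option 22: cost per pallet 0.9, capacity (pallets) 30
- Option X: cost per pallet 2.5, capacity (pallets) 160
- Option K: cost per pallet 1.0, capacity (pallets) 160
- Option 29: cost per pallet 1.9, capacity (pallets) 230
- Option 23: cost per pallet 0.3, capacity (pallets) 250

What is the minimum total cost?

Use providers in increasing cost order.
Option 23 (0.3): use full 250 ; 310 pallets to go.
Option F (0.6): use full 60 ; 250 pallets to go.
Option 22 (0.9): use full 30 ; 220 pallets to go.
Take 160 from Option K at 1.0 ; need 60 more.
Option 29 (1.9): take the remaining 60 ; done.
Option X: unused.
Cost = 250×0.3 + 60×0.6 + 30×0.9 + 160×1.0 + 60×1.9 = 412.

412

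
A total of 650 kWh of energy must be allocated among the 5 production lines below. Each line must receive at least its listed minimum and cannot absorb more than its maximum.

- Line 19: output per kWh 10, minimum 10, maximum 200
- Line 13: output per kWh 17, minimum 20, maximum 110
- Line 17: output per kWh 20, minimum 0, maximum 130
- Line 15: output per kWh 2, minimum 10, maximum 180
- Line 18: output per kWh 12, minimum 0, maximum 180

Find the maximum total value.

8690

Meeting every minimum uses 10+20+0+10+0 = 40 kWh, leaving 610.
Rank by output per kWh: Line 17 20 > Line 13 17 > Line 18 12 > Line 19 10 > Line 15 2.
Line 17: +130 to 130 (cap) — 480 left.
Give Line 13 90 more to hit its cap of 110 — 390 left.
Line 18: +180 to 180 (cap) — 210 left.
Line 19 takes 190 more to reach its cap of 200 — 20 left.
Only 20 left; Line 15 takes them to reach 30.
Total = 10×200 + 17×110 + 20×130 + 2×30 + 12×180 = 8690.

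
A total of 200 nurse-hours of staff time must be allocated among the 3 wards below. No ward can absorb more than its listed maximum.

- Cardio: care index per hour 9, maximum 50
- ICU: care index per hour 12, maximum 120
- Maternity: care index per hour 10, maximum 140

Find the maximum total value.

Highest care index per hour first: ICU 12 > Maternity 10 > Cardio 9.
ICU takes 120 to reach its cap of 120 ; 80 left.
Maternity: +80 (room for 140) → 80. Pool exhausted.
Total = 12×120 + 10×80 = 2240.

2240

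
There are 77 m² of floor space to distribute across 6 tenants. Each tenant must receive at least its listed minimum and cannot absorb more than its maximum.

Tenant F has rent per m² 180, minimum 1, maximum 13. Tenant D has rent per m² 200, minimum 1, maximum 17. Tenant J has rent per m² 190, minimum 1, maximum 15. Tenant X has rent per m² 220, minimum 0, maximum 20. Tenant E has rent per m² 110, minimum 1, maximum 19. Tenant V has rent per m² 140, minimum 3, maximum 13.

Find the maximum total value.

Meeting every minimum uses 1+1+1+0+1+3 = 7 m², leaving 70.
Highest rent per m² first: Tenant X 220 > Tenant D 200 > Tenant J 190 > Tenant F 180 > Tenant V 140 > Tenant E 110.
Tenant X takes 20 more to reach its cap of 20 ; 50 left.
Give Tenant D 16 more to hit its cap of 17 ; 34 left.
Tenant J: +14 to 15 (cap) ; 20 left.
Tenant F: +12 to 13 (cap) ; 8 left.
Only 8 left; Tenant V takes them to reach 11.
Total = 180×13 + 200×17 + 190×15 + 220×20 + 110×1 + 140×11 = 14640.

14640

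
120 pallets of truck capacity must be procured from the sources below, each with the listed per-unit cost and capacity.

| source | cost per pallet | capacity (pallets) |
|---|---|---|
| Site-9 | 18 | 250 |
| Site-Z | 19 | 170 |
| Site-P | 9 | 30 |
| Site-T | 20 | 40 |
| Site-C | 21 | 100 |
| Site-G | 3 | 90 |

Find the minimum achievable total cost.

540

Fill from the cheapest source first.
Take 90 from Site-G at 3 → need 30 more.
Take 30 from Site-P at 9 → need 0 more.
Site-9, Site-Z, Site-T, Site-C: unused.
Cost = 90×3 + 30×9 = 540.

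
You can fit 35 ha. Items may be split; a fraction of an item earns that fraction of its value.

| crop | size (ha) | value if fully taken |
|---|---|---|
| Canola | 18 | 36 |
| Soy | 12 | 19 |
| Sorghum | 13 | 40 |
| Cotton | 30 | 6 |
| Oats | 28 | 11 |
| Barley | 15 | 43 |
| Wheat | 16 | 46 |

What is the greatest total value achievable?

Best value per unit of size first: Sorghum 40/13≈3.08, Wheat 46/16≈2.88, Barley 43/15≈2.87, Canola 36/18≈2, Soy 19/12≈1.58, Oats 11/28≈0.393, Cotton 6/30≈0.2.
All 13 ha of Sorghum fit (value 40) → 22 remain.
All 16 ha of Wheat fit (value 46) → 6 remain.
6 ha left: a 6/15 share of Barley gives 43×6/15 = 17.2.
Total value = 103.2.

103.2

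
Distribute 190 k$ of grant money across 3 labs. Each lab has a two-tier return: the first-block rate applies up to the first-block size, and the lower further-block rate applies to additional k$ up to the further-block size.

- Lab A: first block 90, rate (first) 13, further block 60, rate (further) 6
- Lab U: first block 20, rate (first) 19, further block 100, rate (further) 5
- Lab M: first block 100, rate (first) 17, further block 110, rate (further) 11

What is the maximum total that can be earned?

Treat each block as its own option and order by rate: Lab U/first 19 > Lab M/first 17 > Lab A/first 13 > Lab M/second 11 > Lab A/second 6 > Lab U/second 5.
Lab U/first (19): +20 — 170 left.
Lab M/first (17): +100 — 70 left.
70 remain; put them into Lab A first at 13.
Total = 19×20 + 17×100 + 13×70 = 2990.

2990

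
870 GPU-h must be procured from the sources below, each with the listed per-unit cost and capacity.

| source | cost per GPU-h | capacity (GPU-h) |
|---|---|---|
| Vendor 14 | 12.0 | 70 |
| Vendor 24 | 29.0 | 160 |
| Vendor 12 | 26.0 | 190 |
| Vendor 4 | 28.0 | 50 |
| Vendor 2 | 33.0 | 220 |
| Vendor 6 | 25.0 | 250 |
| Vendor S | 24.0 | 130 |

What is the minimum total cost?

21850

Fill from the cheapest source first.
Vendor 14 at 12.0: take all 70 GPU-h → 800 still needed.
Vendor S (24.0): use full 130 → 670 GPU-h to go.
Vendor 6 at 25.0: take all 250 GPU-h → 420 still needed.
Vendor 12 at 26.0: take all 190 GPU-h → 230 still needed.
Take 50 from Vendor 4 at 28.0 → need 180 more.
Take 160 from Vendor 24 at 29.0 → need 20 more.
Vendor 2 at 33.0: take 20 of its 220 → requirement met.
Cost = 70×12.0 + 130×24.0 + 250×25.0 + 190×26.0 + 50×28.0 + 160×29.0 + 20×33.0 = 21850.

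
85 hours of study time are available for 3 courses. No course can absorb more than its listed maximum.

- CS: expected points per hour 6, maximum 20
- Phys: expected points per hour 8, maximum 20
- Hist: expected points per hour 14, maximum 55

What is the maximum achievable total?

Order the courses by expected points per hour: Hist 14 > Phys 8 > CS 6.
Hist takes 55 to reach its cap of 55 → 30 left.
Phys: +20 to 20 (cap) → 10 left.
CS has room for 20 but only 10 remain, so it gets 10.
Total = 6×10 + 8×20 + 14×55 = 990.

990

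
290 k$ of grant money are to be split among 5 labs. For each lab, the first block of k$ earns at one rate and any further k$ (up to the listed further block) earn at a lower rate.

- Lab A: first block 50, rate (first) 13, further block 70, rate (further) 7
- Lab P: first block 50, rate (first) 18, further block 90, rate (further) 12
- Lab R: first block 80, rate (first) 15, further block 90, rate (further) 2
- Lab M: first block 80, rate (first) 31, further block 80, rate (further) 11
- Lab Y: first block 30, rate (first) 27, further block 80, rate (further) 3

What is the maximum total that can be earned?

Order all 10 blocks by rate: Lab M/tier1 31 > Lab Y/tier1 27 > Lab P/tier1 18 > Lab R/tier1 15 > Lab A/tier1 13 > Lab P/tier2 12 > Lab M/tier2 11 > Lab A/tier2 7 > Lab Y/tier2 3 > Lab R/tier2 2.
Fill Lab M tier1 block (80 at 31) ; 210 left.
Fill Lab Y tier1 block (30 at 27) ; 180 left.
Lab P/tier1 (18): +50 ; 130 left.
Lab R tier1 at 15: fill all 80 ; 50 left.
Fill Lab A tier1 block (50 at 13) ; 0 left.
Total = 31×80 + 27×30 + 18×50 + 15×80 + 13×50 = 6040.

6040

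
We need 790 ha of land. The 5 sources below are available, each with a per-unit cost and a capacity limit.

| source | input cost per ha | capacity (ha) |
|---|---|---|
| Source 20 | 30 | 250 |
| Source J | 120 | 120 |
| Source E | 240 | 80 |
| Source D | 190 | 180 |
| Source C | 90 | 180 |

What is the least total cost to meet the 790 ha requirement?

Use sources in increasing cost order.
Take 250 from Source 20 at 30 → need 540 more.
Source C at 90: take all 180 ha → 360 still needed.
Source J at 120: take all 120 ha → 240 still needed.
Source D at 190: take all 180 ha → 60 still needed.
Source E (240): take the remaining 60 → done.
Cost = 250×30 + 180×90 + 120×120 + 180×190 + 60×240 = 86700.

86700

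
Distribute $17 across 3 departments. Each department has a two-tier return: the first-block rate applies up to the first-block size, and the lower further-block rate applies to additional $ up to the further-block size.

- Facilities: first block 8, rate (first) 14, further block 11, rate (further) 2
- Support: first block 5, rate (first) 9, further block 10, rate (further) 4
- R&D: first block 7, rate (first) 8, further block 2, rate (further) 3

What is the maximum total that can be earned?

189

Rank every tier by rate: Facilities/first 14 > Support/first 9 > R&D/first 8 > Support/second 4 > R&D/second 3 > Facilities/second 2.
Fill Facilities first block (8 at 14) → 9 left.
Support first at 9: fill all 5 → 4 left.
R&D first at 8: only 4 left, fill 4.
Total = 14×8 + 9×5 + 8×4 = 189.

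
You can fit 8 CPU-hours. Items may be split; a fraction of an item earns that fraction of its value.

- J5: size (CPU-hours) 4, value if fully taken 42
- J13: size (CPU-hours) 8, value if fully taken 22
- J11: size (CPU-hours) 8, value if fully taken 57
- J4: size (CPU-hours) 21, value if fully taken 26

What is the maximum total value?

70.5

Rank by value-to-size ratio: J5 42/4≈10.5, J11 57/8≈7.12, J13 22/8≈2.75, J4 26/21≈1.24.
All 4 CPU-hours of J5 fit (value 42) → 4 remain.
Only 4 CPU-hours remain; take 4/8 of J11 for value 57×4/8 = 28.5.
Total value = 70.5.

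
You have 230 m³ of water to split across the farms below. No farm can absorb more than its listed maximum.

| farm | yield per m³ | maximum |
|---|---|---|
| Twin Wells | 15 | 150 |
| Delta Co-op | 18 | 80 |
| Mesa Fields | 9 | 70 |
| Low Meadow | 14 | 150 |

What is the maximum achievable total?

3690

Rank by yield per m³: Delta Co-op 18 > Twin Wells 15 > Low Meadow 14 > Mesa Fields 9.
Delta Co-op: +80 to 80 (cap) — 150 left.
Give Twin Wells 150 to hit its cap of 150 — 0 left.
Total = 15×150 + 18×80 = 3690.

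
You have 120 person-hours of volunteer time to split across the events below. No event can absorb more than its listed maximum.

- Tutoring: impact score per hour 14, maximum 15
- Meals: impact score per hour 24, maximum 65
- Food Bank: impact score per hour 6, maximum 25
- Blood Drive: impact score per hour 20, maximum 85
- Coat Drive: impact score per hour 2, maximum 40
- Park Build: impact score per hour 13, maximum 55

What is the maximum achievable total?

Highest impact score per hour first: Meals 24 > Blood Drive 20 > Tutoring 14 > Park Build 13 > Food Bank 6 > Coat Drive 2.
Meals: +65 to 65 (cap) → 55 left.
Blood Drive has room for 85 but only 55 remain, so it gets 55.
Total = 24×65 + 20×55 = 2660.

2660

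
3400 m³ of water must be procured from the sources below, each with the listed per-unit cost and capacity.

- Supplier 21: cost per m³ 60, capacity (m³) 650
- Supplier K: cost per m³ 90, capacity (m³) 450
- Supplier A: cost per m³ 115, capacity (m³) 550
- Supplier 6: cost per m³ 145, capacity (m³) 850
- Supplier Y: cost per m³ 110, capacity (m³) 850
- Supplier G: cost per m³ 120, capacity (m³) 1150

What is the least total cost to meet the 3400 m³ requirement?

Use sources in increasing cost order.
Take 650 from Supplier 21 at 60 → need 2750 more.
Take 450 from Supplier K at 90 → need 2300 more.
Supplier Y (110): use full 850 → 1450 m³ to go.
Supplier A (115): use full 550 → 900 m³ to go.
Supplier G (120): take the remaining 900 → done.
Supplier 6: unused.
Cost = 650×60 + 450×90 + 850×110 + 550×115 + 900×120 = 344250.

344250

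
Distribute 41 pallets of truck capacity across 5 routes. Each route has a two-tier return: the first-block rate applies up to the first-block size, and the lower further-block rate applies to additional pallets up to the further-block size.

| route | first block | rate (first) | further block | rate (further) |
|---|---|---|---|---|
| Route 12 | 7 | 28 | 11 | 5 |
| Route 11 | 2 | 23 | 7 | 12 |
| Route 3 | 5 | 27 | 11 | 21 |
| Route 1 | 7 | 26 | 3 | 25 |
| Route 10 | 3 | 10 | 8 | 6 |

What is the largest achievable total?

Treat each block as its own option and order by rate: Route 12/first 28 > Route 3/first 27 > Route 1/first 26 > Route 1/second 25 > Route 11/first 23 > Route 3/second 21 > Route 11/second 12 > Route 10/first 10 > Route 10/second 6 > Route 12/second 5.
Fill Route 12 first block (7 at 28) — 34 left.
Route 3 first at 27: fill all 5 — 29 left.
Route 1 first at 26: fill all 7 — 22 left.
Route 1 second at 25: fill all 3 — 19 left.
Route 11 first at 23: fill all 2 — 17 left.
Route 3 second at 21: fill all 11 — 6 left.
Route 11 second at 12: only 6 left, fill 6.
Total = 28×7 + 27×5 + 26×7 + 25×3 + 23×2 + 21×11 + 12×6 = 937.

937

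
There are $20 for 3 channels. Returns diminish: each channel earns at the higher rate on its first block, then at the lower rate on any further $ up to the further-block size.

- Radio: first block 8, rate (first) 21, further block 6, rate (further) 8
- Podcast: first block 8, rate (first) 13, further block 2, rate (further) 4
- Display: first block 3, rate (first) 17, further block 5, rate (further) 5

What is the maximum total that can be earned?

331

Order all 6 blocks by rate: Radio/first 21 > Display/first 17 > Podcast/first 13 > Radio/second 8 > Display/second 5 > Podcast/second 4.
Radio first at 21: fill all 8 — 12 left.
Fill Display first block (3 at 17) — 9 left.
Podcast first at 13: fill all 8 — 1 left.
Radio/second: +1 of 6 at 8; pool empty.
Total = 21×8 + 17×3 + 13×8 + 8×1 = 331.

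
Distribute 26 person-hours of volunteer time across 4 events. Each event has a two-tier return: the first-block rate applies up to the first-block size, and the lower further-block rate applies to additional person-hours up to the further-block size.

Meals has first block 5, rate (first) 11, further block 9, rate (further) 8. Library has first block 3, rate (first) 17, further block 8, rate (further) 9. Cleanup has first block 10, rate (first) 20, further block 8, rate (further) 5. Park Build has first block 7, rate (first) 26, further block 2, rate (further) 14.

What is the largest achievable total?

Treat each block as its own option and order by rate: Park Build/T1 26 > Cleanup/T1 20 > Library/T1 17 > Park Build/T2 14 > Meals/T1 11 > Library/T2 9 > Meals/T2 8 > Cleanup/T2 5.
Fill Park Build T1 block (7 at 26) ; 19 left.
Fill Cleanup T1 block (10 at 20) ; 9 left.
Library T1 at 17: fill all 3 ; 6 left.
Park Build/T2 (14): +2 ; 4 left.
Meals T1 at 11: only 4 left, fill 4.
Total = 26×7 + 20×10 + 17×3 + 14×2 + 11×4 = 505.

505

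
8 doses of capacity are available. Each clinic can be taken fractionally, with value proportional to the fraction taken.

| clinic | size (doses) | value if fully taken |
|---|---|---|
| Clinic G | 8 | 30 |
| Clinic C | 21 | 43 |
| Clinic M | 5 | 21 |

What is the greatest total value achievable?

Sort by value density: Clinic M 21/5≈4.2, Clinic G 30/8≈3.75, Clinic C 43/21≈2.05.
All 5 doses of Clinic M fit (value 21) ; 3 remain.
Only 3 doses remain; take 3/8 of Clinic G for value 30×3/8 = 11.25.
Total value = 32.25.

32.25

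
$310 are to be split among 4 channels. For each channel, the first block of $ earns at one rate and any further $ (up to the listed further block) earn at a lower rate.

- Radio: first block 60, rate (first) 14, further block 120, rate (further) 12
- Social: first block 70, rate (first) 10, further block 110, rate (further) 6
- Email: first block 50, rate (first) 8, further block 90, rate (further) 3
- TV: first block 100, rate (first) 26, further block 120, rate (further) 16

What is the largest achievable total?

5720

Treat each block as its own option and order by rate: TV/first 26 > TV/second 16 > Radio/first 14 > Radio/second 12 > Social/first 10 > Email/first 8 > Social/second 6 > Email/second 3.
TV first at 26: fill all 100 ; 210 left.
Fill TV second block (120 at 16) ; 90 left.
Radio/first (14): +60 ; 30 left.
Radio second at 12: only 30 left, fill 30.
Total = 26×100 + 16×120 + 14×60 + 12×30 = 5720.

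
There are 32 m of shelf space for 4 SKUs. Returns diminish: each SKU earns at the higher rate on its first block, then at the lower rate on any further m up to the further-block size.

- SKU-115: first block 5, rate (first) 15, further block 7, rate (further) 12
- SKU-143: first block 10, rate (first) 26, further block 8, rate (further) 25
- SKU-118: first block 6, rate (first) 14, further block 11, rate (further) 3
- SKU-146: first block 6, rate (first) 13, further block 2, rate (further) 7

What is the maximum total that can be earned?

658

Treat each block as its own option and order by rate: SKU-143/first 26 > SKU-143/second 25 > SKU-115/first 15 > SKU-118/first 14 > SKU-146/first 13 > SKU-115/second 12 > SKU-146/second 7 > SKU-118/second 3.
SKU-143 first at 26: fill all 10 — 22 left.
SKU-143 second at 25: fill all 8 — 14 left.
Fill SKU-115 first block (5 at 15) — 9 left.
SKU-118 first at 14: fill all 6 — 3 left.
SKU-146/first: +3 of 6 at 13; pool empty.
Total = 26×10 + 25×8 + 15×5 + 14×6 + 13×3 = 658.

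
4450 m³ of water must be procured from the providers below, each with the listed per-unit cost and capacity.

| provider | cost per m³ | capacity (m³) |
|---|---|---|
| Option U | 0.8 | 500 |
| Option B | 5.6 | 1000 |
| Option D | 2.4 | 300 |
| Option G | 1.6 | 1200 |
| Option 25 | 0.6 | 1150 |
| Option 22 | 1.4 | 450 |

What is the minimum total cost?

Fill from the cheapest provider first.
Option 25 at 0.6: take all 1150 m³ ; 3300 still needed.
Take 500 from Option U at 0.8 ; need 2800 more.
Option 22 at 1.4: take all 450 m³ ; 2350 still needed.
Option G (1.6): use full 1200 ; 1150 m³ to go.
Option D (2.4): use full 300 ; 850 m³ to go.
Take 850 from Option B at 5.6 to finish.
Cost = 1150×0.6 + 500×0.8 + 450×1.4 + 1200×1.6 + 300×2.4 + 850×5.6 = 9120.

9120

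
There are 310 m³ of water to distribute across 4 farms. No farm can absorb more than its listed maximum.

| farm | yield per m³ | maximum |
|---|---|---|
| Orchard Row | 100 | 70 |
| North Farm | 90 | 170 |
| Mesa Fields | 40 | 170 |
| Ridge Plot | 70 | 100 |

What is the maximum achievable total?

Rank by yield per m³: Orchard Row 100 > North Farm 90 > Ridge Plot 70 > Mesa Fields 40.
Orchard Row takes 70 to reach its cap of 70 — 240 left.
North Farm: +170 to 170 (cap) — 70 left.
Ridge Plot: +70 (room for 100) → 70. Pool exhausted.
Total = 100×70 + 90×170 + 70×70 = 27200.

27200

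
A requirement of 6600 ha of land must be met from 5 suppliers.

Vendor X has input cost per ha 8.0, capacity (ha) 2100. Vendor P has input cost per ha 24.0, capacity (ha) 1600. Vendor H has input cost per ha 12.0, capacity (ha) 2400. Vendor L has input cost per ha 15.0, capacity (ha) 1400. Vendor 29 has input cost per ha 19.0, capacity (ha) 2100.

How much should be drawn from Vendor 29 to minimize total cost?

700

Cheapest first:
Take 2100 from Vendor X at 8.0 → need 4500 more.
Vendor H (12.0): use full 2400 → 2100 ha to go.
Take 1400 from Vendor L at 15.0 → need 700 more.
Take 700 from Vendor 29 at 19.0 to finish.
Vendor P: unused.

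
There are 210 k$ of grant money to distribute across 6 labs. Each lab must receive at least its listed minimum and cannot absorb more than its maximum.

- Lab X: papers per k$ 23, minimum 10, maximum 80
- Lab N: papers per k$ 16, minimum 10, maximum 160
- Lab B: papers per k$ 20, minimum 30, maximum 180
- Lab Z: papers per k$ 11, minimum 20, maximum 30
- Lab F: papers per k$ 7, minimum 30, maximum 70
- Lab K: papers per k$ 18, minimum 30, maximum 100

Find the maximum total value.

Meeting every minimum uses 10+10+30+20+30+30 = 130 k$, leaving 80.
Rank by papers per k$: Lab X 23 > Lab B 20 > Lab K 18 > Lab N 16 > Lab Z 11 > Lab F 7.
Lab X: +70 to 80 (cap) ; 10 left.
Only 10 left; Lab B takes them to reach 40.
Total = 23×80 + 16×10 + 20×40 + 11×20 + 7×30 + 18×30 = 3770.

3770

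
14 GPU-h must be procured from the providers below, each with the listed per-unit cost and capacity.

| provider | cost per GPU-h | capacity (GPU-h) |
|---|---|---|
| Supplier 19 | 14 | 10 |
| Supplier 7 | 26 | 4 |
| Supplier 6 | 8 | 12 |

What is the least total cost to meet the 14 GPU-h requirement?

Fill from the cheapest provider first.
Take 12 from Supplier 6 at 8 → need 2 more.
Supplier 19 at 14: take 2 of its 10 → requirement met.
Supplier 7: unused.
Cost = 12×8 + 2×14 = 124.

124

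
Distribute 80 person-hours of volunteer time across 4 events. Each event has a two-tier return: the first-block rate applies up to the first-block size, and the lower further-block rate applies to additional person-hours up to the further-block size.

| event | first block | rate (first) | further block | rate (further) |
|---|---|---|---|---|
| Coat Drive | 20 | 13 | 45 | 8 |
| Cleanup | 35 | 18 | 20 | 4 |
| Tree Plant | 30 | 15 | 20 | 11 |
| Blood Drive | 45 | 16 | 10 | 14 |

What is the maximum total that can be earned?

Treat each block as its own option and order by rate: Cleanup/T1 18 > Blood Drive/T1 16 > Tree Plant/T1 15 > Blood Drive/T2 14 > Coat Drive/T1 13 > Tree Plant/T2 11 > Coat Drive/T2 8 > Cleanup/T2 4.
Fill Cleanup T1 block (35 at 18) ; 45 left.
Blood Drive T1 at 16: fill all 45 ; 0 left.
Total = 18×35 + 16×45 = 1350.

1350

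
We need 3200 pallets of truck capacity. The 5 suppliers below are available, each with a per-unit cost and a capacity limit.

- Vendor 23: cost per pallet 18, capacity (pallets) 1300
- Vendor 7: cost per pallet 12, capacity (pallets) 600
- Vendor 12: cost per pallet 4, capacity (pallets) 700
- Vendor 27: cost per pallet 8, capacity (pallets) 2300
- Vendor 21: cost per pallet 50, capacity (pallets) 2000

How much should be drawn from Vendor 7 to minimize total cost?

Cheapest first:
Vendor 12 (4): use full 700 — 2500 pallets to go.
Take 2300 from Vendor 27 at 8 — need 200 more.
Take 200 from Vendor 7 at 12 to finish.
Vendor 23, Vendor 21: unused.

200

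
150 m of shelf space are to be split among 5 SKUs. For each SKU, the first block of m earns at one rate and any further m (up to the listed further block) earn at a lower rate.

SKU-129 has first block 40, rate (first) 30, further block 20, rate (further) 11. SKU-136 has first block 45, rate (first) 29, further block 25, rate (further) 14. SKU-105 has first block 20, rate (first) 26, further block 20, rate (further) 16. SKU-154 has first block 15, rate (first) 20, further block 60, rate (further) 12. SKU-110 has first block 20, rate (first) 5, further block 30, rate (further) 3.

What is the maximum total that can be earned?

Order all 10 blocks by rate: SKU-129/tier1 30 > SKU-136/tier1 29 > SKU-105/tier1 26 > SKU-154/tier1 20 > SKU-105/tier2 16 > SKU-136/tier2 14 > SKU-154/tier2 12 > SKU-129/tier2 11 > SKU-110/tier1 5 > SKU-110/tier2 3.
SKU-129 tier1 at 30: fill all 40 → 110 left.
Fill SKU-136 tier1 block (45 at 29) → 65 left.
SKU-105 tier1 at 26: fill all 20 → 45 left.
SKU-154 tier1 at 20: fill all 15 → 30 left.
SKU-105/tier2 (16): +20 → 10 left.
10 remain; put them into SKU-136 tier2 at 14.
Total = 30×40 + 29×45 + 26×20 + 20×15 + 16×20 + 14×10 = 3785.

3785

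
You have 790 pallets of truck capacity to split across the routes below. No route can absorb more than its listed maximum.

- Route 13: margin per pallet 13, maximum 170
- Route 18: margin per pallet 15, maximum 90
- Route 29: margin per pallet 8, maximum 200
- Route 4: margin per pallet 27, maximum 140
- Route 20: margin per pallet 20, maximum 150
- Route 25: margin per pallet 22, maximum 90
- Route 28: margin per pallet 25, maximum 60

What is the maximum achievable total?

14540

Highest margin per pallet first: Route 4 27 > Route 28 25 > Route 25 22 > Route 20 20 > Route 18 15 > Route 13 13 > Route 29 8.
Route 4 takes 140 to reach its cap of 140 → 650 left.
Route 28 takes 60 to reach its cap of 60 → 590 left.
Route 25 takes 90 to reach its cap of 90 → 500 left.
Route 20: +150 to 150 (cap) → 350 left.
Route 18: +90 to 90 (cap) → 260 left.
Route 13 takes 170 to reach its cap of 170 → 90 left.
Route 29 has room for 200 but only 90 remain, so it gets 90.
Total = 13×170 + 15×90 + 8×90 + 27×140 + 20×150 + 22×90 + 25×60 = 14540.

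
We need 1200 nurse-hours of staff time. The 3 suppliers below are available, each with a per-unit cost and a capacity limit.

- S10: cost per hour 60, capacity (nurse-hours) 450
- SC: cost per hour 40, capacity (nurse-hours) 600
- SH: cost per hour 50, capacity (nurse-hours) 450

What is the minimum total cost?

Fill from the cheapest supplier first.
Take 600 from SC at 40 — need 600 more.
Take 450 from SH at 50 — need 150 more.
S10 (60): take the remaining 150 — done.
Cost = 600×40 + 450×50 + 150×60 = 55500.

55500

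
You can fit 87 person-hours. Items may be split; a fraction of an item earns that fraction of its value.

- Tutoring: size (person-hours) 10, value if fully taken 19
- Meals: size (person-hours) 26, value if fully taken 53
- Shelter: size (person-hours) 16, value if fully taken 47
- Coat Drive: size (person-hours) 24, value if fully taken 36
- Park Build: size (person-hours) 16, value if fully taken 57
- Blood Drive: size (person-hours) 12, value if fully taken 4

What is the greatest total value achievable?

204.5

Rank by value-to-size ratio: Park Build 57/16≈3.56, Shelter 47/16≈2.94, Meals 53/26≈2.04, Tutoring 19/10≈1.9, Coat Drive 36/24≈1.5, Blood Drive 4/12≈0.333.
Take all of Park Build (16 person-hours, value 57) → 71 person-hours left.
All 16 person-hours of Shelter fit (value 47) → 55 remain.
Meals: take in full, 26 person-hours for value 53 → 29 left.
Tutoring: take in full, 10 person-hours for value 19 → 19 left.
Only 19 person-hours remain; take 19/24 of Coat Drive for value 36×19/24 = 28.5.
Total value = 204.5.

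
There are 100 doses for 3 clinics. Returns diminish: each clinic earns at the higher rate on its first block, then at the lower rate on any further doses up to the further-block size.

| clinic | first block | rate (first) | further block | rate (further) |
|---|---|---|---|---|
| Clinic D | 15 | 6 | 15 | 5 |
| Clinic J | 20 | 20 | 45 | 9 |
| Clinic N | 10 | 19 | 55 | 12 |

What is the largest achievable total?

1385

Treat each block as its own option and order by rate: Clinic J/first 20 > Clinic N/first 19 > Clinic N/second 12 > Clinic J/second 9 > Clinic D/first 6 > Clinic D/second 5.
Clinic J first at 20: fill all 20 — 80 left.
Clinic N first at 19: fill all 10 — 70 left.
Fill Clinic N second block (55 at 12) — 15 left.
Clinic J/second: +15 of 45 at 9; pool empty.
Total = 20×20 + 19×10 + 12×55 + 9×15 = 1385.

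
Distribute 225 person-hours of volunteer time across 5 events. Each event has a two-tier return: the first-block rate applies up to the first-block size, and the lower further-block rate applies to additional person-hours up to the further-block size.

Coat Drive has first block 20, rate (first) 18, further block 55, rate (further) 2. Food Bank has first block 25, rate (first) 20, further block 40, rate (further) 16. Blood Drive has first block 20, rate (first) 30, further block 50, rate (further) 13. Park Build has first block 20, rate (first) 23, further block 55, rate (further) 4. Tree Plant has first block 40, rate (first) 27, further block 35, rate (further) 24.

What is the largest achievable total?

Order all 10 blocks by rate: Blood Drive/T1 30 > Tree Plant/T1 27 > Tree Plant/T2 24 > Park Build/T1 23 > Food Bank/T1 20 > Coat Drive/T1 18 > Food Bank/T2 16 > Blood Drive/T2 13 > Park Build/T2 4 > Coat Drive/T2 2.
Blood Drive T1 at 30: fill all 20 ; 205 left.
Fill Tree Plant T1 block (40 at 27) ; 165 left.
Tree Plant/T2 (24): +35 ; 130 left.
Park Build/T1 (23): +20 ; 110 left.
Fill Food Bank T1 block (25 at 20) ; 85 left.
Fill Coat Drive T1 block (20 at 18) ; 65 left.
Food Bank T2 at 16: fill all 40 ; 25 left.
Blood Drive/T2: +25 of 50 at 13; pool empty.
Total = 30×20 + 27×40 + 24×35 + 23×20 + 20×25 + 18×20 + 16×40 + 13×25 = 4805.

4805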